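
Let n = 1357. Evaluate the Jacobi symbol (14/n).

1

Pull out 2: since 1357 ≡ 5 (mod 8), (2/1357) = -1.
Reciprocity: 7 ≡ 3 and 1357 ≡ 1 (mod 4), so (7/1357) = +(1357/7).
Reduce top mod 7: now compute (6/7).
Pull out 2: since 7 ≡ 7 (mod 8), (2/7) = +1.
Reciprocity: 3 ≡ 3 and 7 ≡ 3 (mod 4), so (3/7) = −(7/3).
Reduce top mod 3: now compute (1/3).
Reached (1/3) = 1. Collecting the sign flips along the way, the symbol is +1.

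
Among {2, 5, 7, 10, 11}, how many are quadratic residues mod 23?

(2/23) = +1 → QR.
(5/23) = -1 → non-residue.
(7/23) = -1 → non-residue.
(10/23) = -1 → non-residue.
(11/23) = -1 → non-residue.
Total quadratic residues among the 5: 1.

1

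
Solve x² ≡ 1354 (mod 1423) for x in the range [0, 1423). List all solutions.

119, 1304

Since 1423 ≡ 3 (mod 4), a square root of 1354 is 1354^((1423+1)/4) = 1354^356 mod 1423.
Repeated squaring: 1354^2≡492, 1354^4≡154, 1354^8≡948, 1354^16≡791, 1354^32≡984, 1354^64≡616, 1354^128≡938, 1354^256≡430 (mod 1423).
1354^356 = 1354^(256+64+32+4) ≡ 119 (mod 1423).
Check: 119² = 14161 ≡ 1354 (mod 1423). The two roots are 119 and 1304.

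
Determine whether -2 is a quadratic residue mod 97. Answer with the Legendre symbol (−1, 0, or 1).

Euler's criterion: (-2/97) ≡ 95^48 (mod 97).
95^2 ≡ 4 (mod 97)
95^4 ≡ 16 (mod 97)
95^8 ≡ 62 (mod 97)
95^16 ≡ 61 (mod 97)
95^32 ≡ 35 (mod 97)
95^48 = 95^(32+16) ≡ 1 (mod 97).
Result is 1, so (-2/97) = 1.

1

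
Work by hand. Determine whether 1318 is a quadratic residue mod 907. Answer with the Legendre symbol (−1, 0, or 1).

1

Euler's criterion: (1318/907) ≡ 411^453 (mod 907).
411^2 ≡ 219 (mod 907)
411^4 ≡ 797 (mod 907)
411^8 ≡ 309 (mod 907)
411^16 ≡ 246 (mod 907)
411^32 ≡ 654 (mod 907)
411^64 ≡ 519 (mod 907)
411^128 ≡ 889 (mod 907)
411^256 ≡ 324 (mod 907)
411^453 = 411^(256+128+64+4+1) ≡ 1 (mod 907).
Result is 1, so (1318/907) = 1.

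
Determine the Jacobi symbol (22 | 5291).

0

Pull out 2: since 5291 ≡ 3 (mod 8), (2/5291) = -1.
Reciprocity: 11 ≡ 3 and 5291 ≡ 3 (mod 4), so (11/5291) = −(5291/11).
Reduce top mod 11: now compute (0/11).
Top reduces to 0: gcd > 1, so the symbol is 0.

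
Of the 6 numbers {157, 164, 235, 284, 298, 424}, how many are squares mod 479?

1

(157/479) = -1 → non-residue.
(164/479) = -1 → non-residue.
(235/479) = -1 → non-residue.
(284/479) = +1 → QR.
(298/479) = -1 → non-residue.
(424/479) = -1 → non-residue.
Total quadratic residues among the 6: 1.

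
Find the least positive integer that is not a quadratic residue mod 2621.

2

(2/2621) = −1, so 2 is the smallest positive non-residue mod 2621.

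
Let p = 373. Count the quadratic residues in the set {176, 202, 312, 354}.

(176/373) = -1 → non-residue.
(202/373) = -1 → non-residue.
(312/373) = -1 → non-residue.
(354/373) = -1 → non-residue.
Total quadratic residues among the 4: 0.

0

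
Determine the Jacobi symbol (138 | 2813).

-1

Pull out 2: since 2813 ≡ 5 (mod 8), (2/2813) = -1.
Reciprocity: 69 ≡ 1 and 2813 ≡ 1 (mod 4), so (69/2813) = +(2813/69).
Reduce top mod 69: now compute (53/69).
Reciprocity: 53 ≡ 1 and 69 ≡ 1 (mod 4), so (53/69) = +(69/53).
Reduce top mod 53: now compute (16/53).
Pull out 2^4: since 53 ≡ 5 (mod 8), (2/53) = -1, so (2/53)^4 = +1.
Reached (1/53) = 1. Collecting the sign flips along the way, the symbol is -1.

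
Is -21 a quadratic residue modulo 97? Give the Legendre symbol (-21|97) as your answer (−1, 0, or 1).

-1

Euler's criterion: (-21/97) ≡ 76^48 (mod 97).
76^2 ≡ 53 (mod 97)
76^4 ≡ 93 (mod 97)
76^8 ≡ 16 (mod 97)
76^16 ≡ 62 (mod 97)
76^32 ≡ 61 (mod 97)
76^48 = 76^(32+16) ≡ 96 (mod 97).
Result is 96 ≡ −1, so (-21/97) = −1.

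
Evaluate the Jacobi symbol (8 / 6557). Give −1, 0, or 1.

Pull out 2^3: since 6557 ≡ 5 (mod 8), (2/6557) = -1, so (2/6557)^3 = -1.
Reached (1/6557) = 1. Collecting the sign flips along the way, the symbol is -1.

-1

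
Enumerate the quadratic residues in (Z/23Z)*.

1 2 3 4 6 8 9 12 13 16 18

Square k = 1,…,11 (k and 23−k give the same square):
1²=1, 2²=4, 3²=9, 4²=16, 5²≡2, 6²≡13, 7²≡3, 8²≡18, 9²≡12, 10²≡8, 11²≡6 (mod 23).
So the quadratic residues mod 23 are {1, 2, 3, 4, 6, 8, 9, 12, 13, 16, 18}.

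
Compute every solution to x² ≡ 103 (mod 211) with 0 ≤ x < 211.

37, 174

Since 211 ≡ 3 (mod 4), a square root of 103 is 103^((211+1)/4) = 103^53 mod 211.
Repeated squaring: 103^2≡59, 103^4≡105, 103^8≡53, 103^16≡66, 103^32≡136 (mod 211).
103^53 = 103^(32+16+4+1) ≡ 37 (mod 211).
Check: 37² = 1369 ≡ 103 (mod 211). The two roots are 37 and 174.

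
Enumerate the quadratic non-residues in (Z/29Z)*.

2, 3, 8, 10, 11, 12, 14, 15, 17, 18, 19, 21, 26, 27

Square k = 1,…,14 (k and 29−k give the same square):
1²=1, 2²=4, 3²=9, 4²=16, 5²=25, 6²≡7, 7²≡20, 8²≡6, 9²≡23, 10²≡13, 11²≡5, 12²≡28, 13²≡24, 14²≡22 (mod 29).
The residues are {1, 4, 5, 6, 7, 9, 13, 16, 20, 22, 23, 24, 25, 28}; the non-residues are the remaining 14 nonzero classes.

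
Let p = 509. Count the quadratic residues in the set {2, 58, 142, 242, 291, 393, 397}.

(2/509) = -1 → non-residue.
(58/509) = -1 → non-residue.
(142/509) = -1 → non-residue.
(242/509) = -1 → non-residue.
(291/509) = -1 → non-residue.
(393/509) = +1 → QR.
(397/509) = -1 → non-residue.
Total quadratic residues among the 7: 1.

1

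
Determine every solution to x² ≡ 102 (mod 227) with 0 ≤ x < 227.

97, 130

Since 227 ≡ 3 (mod 4), a square root of 102 is 102^((227+1)/4) = 102^57 mod 227.
Repeated squaring: 102^2≡189, 102^4≡82, 102^8≡141, 102^16≡132, 102^32≡172 (mod 227).
102^57 = 102^(32+16+8+1) ≡ 97 (mod 227).
Check: 97² = 9409 ≡ 102 (mod 227). The two roots are 97 and 130.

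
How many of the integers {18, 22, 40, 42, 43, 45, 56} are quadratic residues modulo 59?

2

(18/59) = -1 → non-residue.
(22/59) = +1 → QR.
(40/59) = -1 → non-residue.
(42/59) = -1 → non-residue.
(43/59) = -1 → non-residue.
(45/59) = +1 → QR.
(56/59) = -1 → non-residue.
Total quadratic residues among the 7: 2.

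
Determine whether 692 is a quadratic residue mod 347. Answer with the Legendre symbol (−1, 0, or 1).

1

First reduce: 692 ≡ 345 (mod 347).
Reciprocity: 345 ≡ 1 and 347 ≡ 3 (mod 4), so (345/347) = +(347/345).
Reduce top mod 345: now compute (2/345).
Pull out 2: since 345 ≡ 1 (mod 8), (2/345) = +1.
Reached (1/345) = 1. Collecting the sign flips along the way, the symbol is +1.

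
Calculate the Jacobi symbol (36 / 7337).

1

Pull out 2^2: since 7337 ≡ 1 (mod 8), (2/7337) = +1, so (2/7337)^2 = +1.
Reciprocity: 9 ≡ 1 and 7337 ≡ 1 (mod 4), so (9/7337) = +(7337/9).
Reduce top mod 9: now compute (2/9).
Pull out 2: since 9 ≡ 1 (mod 8), (2/9) = +1.
Reached (1/9) = 1. Collecting the sign flips along the way, the symbol is +1.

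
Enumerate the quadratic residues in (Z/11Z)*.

1 3 4 5 9

Square k = 1,…,5 (k and 11−k give the same square):
1²=1, 2²=4, 3²=9, 4²≡5, 5²≡3 (mod 11).
So the quadratic residues mod 11 are {1, 3, 4, 5, 9}.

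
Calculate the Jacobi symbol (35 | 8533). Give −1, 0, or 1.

0

Reciprocity: 35 ≡ 3 and 8533 ≡ 1 (mod 4), so (35/8533) = +(8533/35).
Reduce top mod 35: now compute (28/35).
Pull out 2^2: since 35 ≡ 3 (mod 8), (2/35) = -1, so (2/35)^2 = +1.
Reciprocity: 7 ≡ 3 and 35 ≡ 3 (mod 4), so (7/35) = −(35/7).
Reduce top mod 7: now compute (0/7).
Top reduces to 0: gcd > 1, so the symbol is 0.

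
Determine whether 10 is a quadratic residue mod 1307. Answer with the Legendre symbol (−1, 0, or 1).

Pull out 2: since 1307 ≡ 3 (mod 8), (2/1307) = -1.
Reciprocity: 5 ≡ 1 and 1307 ≡ 3 (mod 4), so (5/1307) = +(1307/5).
Reduce top mod 5: now compute (2/5).
Pull out 2: since 5 ≡ 5 (mod 8), (2/5) = -1.
Reached (1/5) = 1. Collecting the sign flips along the way, the symbol is +1.

1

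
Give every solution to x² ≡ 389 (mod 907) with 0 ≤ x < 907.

36, 871

Since 907 ≡ 3 (mod 4), a square root of 389 is 389^((907+1)/4) = 389^227 mod 907.
Repeated squaring: 389^2≡759, 389^4≡136, 389^8≡356, 389^16≡663, 389^32≡581, 389^64≡157, 389^128≡160 (mod 907).
389^227 = 389^(128+64+32+2+1) ≡ 36 (mod 907).
Check: 36² = 1296 ≡ 389 (mod 907). The two roots are 36 and 871.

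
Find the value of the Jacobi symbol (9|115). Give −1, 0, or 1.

Reciprocity: 9 ≡ 1 and 115 ≡ 3 (mod 4), so (9/115) = +(115/9).
Reduce top mod 9: now compute (7/9).
Reciprocity: 7 ≡ 3 and 9 ≡ 1 (mod 4), so (7/9) = +(9/7).
Reduce top mod 7: now compute (2/7).
Pull out 2: since 7 ≡ 7 (mod 8), (2/7) = +1.
Reached (1/7) = 1. Collecting the sign flips along the way, the symbol is +1.

1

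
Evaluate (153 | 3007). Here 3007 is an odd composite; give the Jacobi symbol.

Reciprocity: 153 ≡ 1 and 3007 ≡ 3 (mod 4), so (153/3007) = +(3007/153).
Reduce top mod 153: now compute (100/153).
Pull out 2^2: since 153 ≡ 1 (mod 8), (2/153) = +1, so (2/153)^2 = +1.
Reciprocity: 25 ≡ 1 and 153 ≡ 1 (mod 4), so (25/153) = +(153/25).
Reduce top mod 25: now compute (3/25).
Reciprocity: 3 ≡ 3 and 25 ≡ 1 (mod 4), so (3/25) = +(25/3).
Reduce top mod 3: now compute (1/3).
Reached (1/3) = 1. Collecting the sign flips along the way, the symbol is +1.

1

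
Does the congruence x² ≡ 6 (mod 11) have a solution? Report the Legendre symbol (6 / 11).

Pull out 2: since 11 ≡ 3 (mod 8), (2/11) = -1.
Reciprocity: 3 ≡ 3 and 11 ≡ 3 (mod 4), so (3/11) = −(11/3).
Reduce top mod 3: now compute (2/3).
Pull out 2: since 3 ≡ 3 (mod 8), (2/3) = -1.
Reached (1/3) = 1. Collecting the sign flips along the way, the symbol is -1.

-1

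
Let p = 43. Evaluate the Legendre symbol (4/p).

1

Pull out 2^2: since 43 ≡ 3 (mod 8), (2/43) = -1, so (2/43)^2 = +1.
Reached (1/43) = 1. Collecting the sign flips along the way, the symbol is +1.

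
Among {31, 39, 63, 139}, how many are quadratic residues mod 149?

(31/149) = +1 → QR.
(39/149) = +1 → QR.
(63/149) = +1 → QR.
(139/149) = -1 → non-residue.
Total quadratic residues among the 4: 3.

3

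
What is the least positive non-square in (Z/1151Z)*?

(2/1151) = +1, so 2 is a residue.
(3/1151) = +1, so 3 is a residue.
(4/1151) = +1, so 4 is a residue.
(5/1151) = +1, so 5 is a residue.
(6/1151) = +1, so 6 is a residue.
(7/1151) = +1, so 7 is a residue.
(8/1151) = +1, so 8 is a residue.
(9/1151) = +1, so 9 is a residue.
(10/1151) = +1, so 10 is a residue.
(11/1151) = +1, so 11 is a residue.
(12/1151) = +1, so 12 is a residue.
(13/1151) = −1, so 13 is the smallest positive non-residue mod 1151.

13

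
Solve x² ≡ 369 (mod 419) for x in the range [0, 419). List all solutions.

Since 419 ≡ 3 (mod 4), a square root of 369 is 369^((419+1)/4) = 369^105 mod 419.
Repeated squaring: 369^2≡405, 369^4≡196, 369^8≡287, 369^16≡245, 369^32≡108, 369^64≡351 (mod 419).
369^105 = 369^(64+32+8+1) ≡ 358 (mod 419).
Check: 358² = 128164 ≡ 369 (mod 419). The two roots are 61 and 358.

61, 358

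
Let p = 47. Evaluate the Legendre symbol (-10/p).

1

Euler's criterion: (-10/47) ≡ 37^23 (mod 47).
37^2 ≡ 6 (mod 47)
37^4 ≡ 36 (mod 47)
37^8 ≡ 27 (mod 47)
37^16 ≡ 24 (mod 47)
37^23 = 37^(16+4+2+1) ≡ 1 (mod 47).
Result is 1, so (-10/47) = 1.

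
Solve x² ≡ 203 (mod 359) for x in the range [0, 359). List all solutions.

145, 214

Since 359 ≡ 3 (mod 4), a square root of 203 is 203^((359+1)/4) = 203^90 mod 359.
Repeated squaring: 203^2≡283, 203^4≡32, 203^8≡306, 203^16≡296, 203^32≡20, 203^64≡41 (mod 359).
203^90 = 203^(64+16+8+2) ≡ 214 (mod 359).
Check: 214² = 45796 ≡ 203 (mod 359). The two roots are 145 and 214.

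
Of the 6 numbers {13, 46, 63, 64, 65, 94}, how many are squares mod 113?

(13/113) = +1 → QR.
(46/113) = -1 → non-residue.
(63/113) = +1 → QR.
(64/113) = +1 → QR.
(65/113) = -1 → non-residue.
(94/113) = -1 → non-residue.
Total quadratic residues among the 6: 3.

3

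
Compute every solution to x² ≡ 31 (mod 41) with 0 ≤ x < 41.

20, 21

41 ≡ 1 (mod 4), so we find a root by search.
Trying successive values, 20² = 400 ≡ 31 (mod 41). The other root is 41 − 20 = 21.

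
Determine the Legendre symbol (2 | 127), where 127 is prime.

Pull out 2: since 127 ≡ 7 (mod 8), (2/127) = +1.
Reached (1/127) = 1. Collecting the sign flips along the way, the symbol is +1.

1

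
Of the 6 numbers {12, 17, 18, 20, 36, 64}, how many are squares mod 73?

4

(12/73) = +1 → QR.
(17/73) = -1 → non-residue.
(18/73) = +1 → QR.
(20/73) = -1 → non-residue.
(36/73) = +1 → QR.
(64/73) = +1 → QR.
Total quadratic residues among the 6: 4.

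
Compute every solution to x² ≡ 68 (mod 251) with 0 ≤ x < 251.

Since 251 ≡ 3 (mod 4), a square root of 68 is 68^((251+1)/4) = 68^63 mod 251.
Repeated squaring: 68^2≡106, 68^4≡192, 68^8≡218, 68^16≡85, 68^32≡197 (mod 251).
68^63 = 68^(32+16+8+4+2+1) ≡ 161 (mod 251).
Check: 161² = 25921 ≡ 68 (mod 251). The two roots are 90 and 161.

90, 161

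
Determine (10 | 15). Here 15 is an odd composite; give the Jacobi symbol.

Pull out 2: since 15 ≡ 7 (mod 8), (2/15) = +1.
Reciprocity: 5 ≡ 1 and 15 ≡ 3 (mod 4), so (5/15) = +(15/5).
Reduce top mod 5: now compute (0/5).
Top reduces to 0: gcd > 1, so the symbol is 0.

0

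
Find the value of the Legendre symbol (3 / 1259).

1

Reciprocity: 3 ≡ 3 and 1259 ≡ 3 (mod 4), so (3/1259) = −(1259/3).
Reduce top mod 3: now compute (2/3).
Pull out 2: since 3 ≡ 3 (mod 8), (2/3) = -1.
Reached (1/3) = 1. Collecting the sign flips along the way, the symbol is +1.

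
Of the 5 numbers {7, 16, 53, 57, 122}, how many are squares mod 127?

(7/127) = -1 → non-residue.
(16/127) = +1 → QR.
(53/127) = -1 → non-residue.
(57/127) = -1 → non-residue.
(122/127) = +1 → QR.
Total quadratic residues among the 5: 2.

2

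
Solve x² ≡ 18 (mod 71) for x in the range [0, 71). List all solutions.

35, 36

Since 71 ≡ 3 (mod 4), a square root of 18 is 18^((71+1)/4) = 18^18 mod 71.
Repeated squaring: 18^2≡40, 18^4≡38, 18^8≡24, 18^16≡8 (mod 71).
18^18 = 18^(16+2) ≡ 36 (mod 71).
Check: 36² = 1296 ≡ 18 (mod 71). The two roots are 35 and 36.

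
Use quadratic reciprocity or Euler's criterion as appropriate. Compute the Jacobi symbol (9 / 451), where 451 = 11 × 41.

Reciprocity: 9 ≡ 1 and 451 ≡ 3 (mod 4), so (9/451) = +(451/9).
Reduce top mod 9: now compute (1/9).
Reached (1/9) = 1. Collecting the sign flips along the way, the symbol is +1.

1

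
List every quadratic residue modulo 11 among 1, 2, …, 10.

1 3 4 5 9

Square k = 1,…,5 (k and 11−k give the same square):
1²=1, 2²=4, 3²=9, 4²≡5, 5²≡3 (mod 11).
So the quadratic residues mod 11 are {1, 3, 4, 5, 9}.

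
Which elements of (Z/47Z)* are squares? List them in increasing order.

1, 2, 3, 4, 6, 7, 8, 9, 12, 14, 16, 17, 18, 21, 24, 25, 27, 28, 32, 34, 36, 37, 42

Square k = 1,…,23 (k and 47−k give the same square):
1²=1, 2²=4, 3²=9, 4²=16, 5²=25, 6²=36, 7²≡2, 8²≡17, 9²≡34, 10²≡6, 11²≡27, 12²≡3, 13²≡28, 14²≡8, 15²≡37, 16²≡21, 17²≡7, 18²≡42, 19²≡32, 20²≡24, 21²≡18, 22²≡14, 23²≡12 (mod 47).
So the quadratic residues mod 47 are {1, 2, 3, 4, 6, 7, 8, 9, 12, 14, 16, 17, 18, 21, 24, 25, 27, 28, 32, 34, 36, 37, 42}.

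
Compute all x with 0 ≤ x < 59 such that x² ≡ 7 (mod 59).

Since 59 ≡ 3 (mod 4), a square root of 7 is 7^((59+1)/4) = 7^15 mod 59.
Repeated squaring: 7^2≡49, 7^4≡41, 7^8≡29 (mod 59).
7^15 = 7^(8+4+2+1) ≡ 19 (mod 59).
Check: 19² = 361 ≡ 7 (mod 59). The two roots are 19 and 40.

19, 40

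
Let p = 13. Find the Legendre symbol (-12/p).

First reduce: -12 ≡ 1 (mod 13).
Reached (1/13) = 1. Collecting the sign flips along the way, the symbol is +1.

1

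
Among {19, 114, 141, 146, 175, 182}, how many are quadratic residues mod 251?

(19/251) = -1 → non-residue.
(114/251) = +1 → QR.
(141/251) = -1 → non-residue.
(146/251) = -1 → non-residue.
(175/251) = +1 → QR.
(182/251) = -1 → non-residue.
Total quadratic residues among the 6: 2.

2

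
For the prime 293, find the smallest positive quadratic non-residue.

2

(2/293) = −1, so 2 is the smallest positive non-residue mod 293.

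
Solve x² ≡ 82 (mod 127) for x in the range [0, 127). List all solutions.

35, 92

Since 127 ≡ 3 (mod 4), a square root of 82 is 82^((127+1)/4) = 82^32 mod 127.
Repeated squaring: 82^2≡120, 82^4≡49, 82^8≡115, 82^16≡17, 82^32≡35 (mod 127).
82^32 = 82^(32) ≡ 35 (mod 127).
Check: 35² = 1225 ≡ 82 (mod 127). The two roots are 35 and 92.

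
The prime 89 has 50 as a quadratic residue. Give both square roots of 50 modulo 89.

36, 53

89 ≡ 1 (mod 4), so we find a root by search.
Trying successive values, 36² = 1296 ≡ 50 (mod 89). The other root is 89 − 36 = 53.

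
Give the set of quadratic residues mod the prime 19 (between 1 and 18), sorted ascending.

1 4 5 6 7 9 11 16 17

Square k = 1,…,9 (k and 19−k give the same square):
1²=1, 2²=4, 3²=9, 4²=16, 5²≡6, 6²≡17, 7²≡11, 8²≡7, 9²≡5 (mod 19).
So the quadratic residues mod 19 are {1, 4, 5, 6, 7, 9, 11, 16, 17}.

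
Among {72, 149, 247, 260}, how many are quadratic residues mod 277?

1

(72/277) = -1 → non-residue.
(149/277) = -1 → non-residue.
(247/277) = +1 → QR.
(260/277) = -1 → non-residue.
Total quadratic residues among the 4: 1.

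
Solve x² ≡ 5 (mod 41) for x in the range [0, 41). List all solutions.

41 ≡ 1 (mod 4), so we find a root by search.
Trying successive values, 13² = 169 ≡ 5 (mod 41). The other root is 41 − 13 = 28.

13, 28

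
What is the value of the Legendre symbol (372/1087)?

1

Euler's criterion: (372/1087) ≡ 372^543 (mod 1087).
372^2 ≡ 335 (mod 1087)
372^4 ≡ 264 (mod 1087)
372^8 ≡ 128 (mod 1087)
372^16 ≡ 79 (mod 1087)
372^32 ≡ 806 (mod 1087)
372^64 ≡ 697 (mod 1087)
372^128 ≡ 1007 (mod 1087)
372^256 ≡ 965 (mod 1087)
372^512 ≡ 753 (mod 1087)
372^543 = 372^(512+16+8+4+2+1) ≡ 1 (mod 1087).
Result is 1, so (372/1087) = 1.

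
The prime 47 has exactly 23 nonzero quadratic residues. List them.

Square k = 1,…,23 (k and 47−k give the same square):
1²=1, 2²=4, 3²=9, 4²=16, 5²=25, 6²=36, 7²≡2, 8²≡17, 9²≡34, 10²≡6, 11²≡27, 12²≡3, 13²≡28, 14²≡8, 15²≡37, 16²≡21, 17²≡7, 18²≡42, 19²≡32, 20²≡24, 21²≡18, 22²≡14, 23²≡12 (mod 47).
So the quadratic residues mod 47 are {1, 2, 3, 4, 6, 7, 8, 9, 12, 14, 16, 17, 18, 21, 24, 25, 27, 28, 32, 34, 36, 37, 42}.

1,2,3,4,6,7,8,9,12,14,16,17,18,21,24,25,27,28,32,34,36,37,42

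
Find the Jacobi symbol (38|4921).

Pull out 2: since 4921 ≡ 1 (mod 8), (2/4921) = +1.
Reciprocity: 19 ≡ 3 and 4921 ≡ 1 (mod 4), so (19/4921) = +(4921/19).
Reduce top mod 19: now compute (0/19).
Top reduces to 0: gcd > 1, so the symbol is 0.

0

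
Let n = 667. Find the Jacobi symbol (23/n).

0

Reciprocity: 23 ≡ 3 and 667 ≡ 3 (mod 4), so (23/667) = −(667/23).
Reduce top mod 23: now compute (0/23).
Top reduces to 0: gcd > 1, so the symbol is 0.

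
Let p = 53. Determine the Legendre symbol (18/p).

-1

Pull out 2: since 53 ≡ 5 (mod 8), (2/53) = -1.
Reciprocity: 9 ≡ 1 and 53 ≡ 1 (mod 4), so (9/53) = +(53/9).
Reduce top mod 9: now compute (8/9).
Pull out 2^3: since 9 ≡ 1 (mod 8), (2/9) = +1, so (2/9)^3 = +1.
Reached (1/9) = 1. Collecting the sign flips along the way, the symbol is -1.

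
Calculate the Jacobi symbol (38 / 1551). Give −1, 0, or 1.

Pull out 2: since 1551 ≡ 7 (mod 8), (2/1551) = +1.
Reciprocity: 19 ≡ 3 and 1551 ≡ 3 (mod 4), so (19/1551) = −(1551/19).
Reduce top mod 19: now compute (12/19).
Pull out 2^2: since 19 ≡ 3 (mod 8), (2/19) = -1, so (2/19)^2 = +1.
Reciprocity: 3 ≡ 3 and 19 ≡ 3 (mod 4), so (3/19) = −(19/3).
Reduce top mod 3: now compute (1/3).
Reached (1/3) = 1. Collecting the sign flips along the way, the symbol is +1.

1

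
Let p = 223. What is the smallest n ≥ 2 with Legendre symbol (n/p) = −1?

(2/223) = +1, so 2 is a residue.
(3/223) = −1, so 3 is the smallest positive non-residue mod 223.

3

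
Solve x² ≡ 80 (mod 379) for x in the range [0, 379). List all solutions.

Since 379 ≡ 3 (mod 4), a square root of 80 is 80^((379+1)/4) = 80^95 mod 379.
Repeated squaring: 80^2≡336, 80^4≡333, 80^8≡221, 80^16≡329, 80^32≡226, 80^64≡290 (mod 379).
80^95 = 80^(64+16+8+4+2+1) ≡ 156 (mod 379).
Check: 156² = 24336 ≡ 80 (mod 379). The two roots are 156 and 223.

156, 223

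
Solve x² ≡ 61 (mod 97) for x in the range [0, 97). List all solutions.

97 ≡ 1 (mod 4), so we find a root by search.
Trying successive values, 35² = 1225 ≡ 61 (mod 97). The other root is 97 − 35 = 62.

35, 62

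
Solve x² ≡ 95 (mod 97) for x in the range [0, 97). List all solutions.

97 ≡ 1 (mod 4), so we find a root by search.
Trying successive values, 17² = 289 ≡ 95 (mod 97). The other root is 97 − 17 = 80.

17, 80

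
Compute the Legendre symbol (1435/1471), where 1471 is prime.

Reciprocity: 1435 ≡ 3 and 1471 ≡ 3 (mod 4), so (1435/1471) = −(1471/1435).
Reduce top mod 1435: now compute (36/1435).
Pull out 2^2: since 1435 ≡ 3 (mod 8), (2/1435) = -1, so (2/1435)^2 = +1.
Reciprocity: 9 ≡ 1 and 1435 ≡ 3 (mod 4), so (9/1435) = +(1435/9).
Reduce top mod 9: now compute (4/9).
Pull out 2^2: since 9 ≡ 1 (mod 8), (2/9) = +1, so (2/9)^2 = +1.
Reached (1/9) = 1. Collecting the sign flips along the way, the symbol is -1.

-1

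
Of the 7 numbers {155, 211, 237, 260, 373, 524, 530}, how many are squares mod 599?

4

(155/599) = -1 → non-residue.
(211/599) = +1 → QR.
(237/599) = -1 → non-residue.
(260/599) = +1 → QR.
(373/599) = +1 → QR.
(524/599) = -1 → non-residue.
(530/599) = +1 → QR.
Total quadratic residues among the 7: 4.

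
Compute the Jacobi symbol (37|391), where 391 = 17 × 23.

1

Reciprocity: 37 ≡ 1 and 391 ≡ 3 (mod 4), so (37/391) = +(391/37).
Reduce top mod 37: now compute (21/37).
Reciprocity: 21 ≡ 1 and 37 ≡ 1 (mod 4), so (21/37) = +(37/21).
Reduce top mod 21: now compute (16/21).
Pull out 2^4: since 21 ≡ 5 (mod 8), (2/21) = -1, so (2/21)^4 = +1.
Reached (1/21) = 1. Collecting the sign flips along the way, the symbol is +1.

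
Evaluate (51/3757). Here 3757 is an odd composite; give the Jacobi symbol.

0

Reciprocity: 51 ≡ 3 and 3757 ≡ 1 (mod 4), so (51/3757) = +(3757/51).
Reduce top mod 51: now compute (34/51).
Pull out 2: since 51 ≡ 3 (mod 8), (2/51) = -1.
Reciprocity: 17 ≡ 1 and 51 ≡ 3 (mod 4), so (17/51) = +(51/17).
Reduce top mod 17: now compute (0/17).
Top reduces to 0: gcd > 1, so the symbol is 0.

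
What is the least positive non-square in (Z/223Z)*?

(2/223) = +1, so 2 is a residue.
(3/223) = −1, so 3 is the smallest positive non-residue mod 223.

3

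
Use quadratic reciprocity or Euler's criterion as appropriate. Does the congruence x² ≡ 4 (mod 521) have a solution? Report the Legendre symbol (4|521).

1

Euler's criterion: (4/521) ≡ 4^260 (mod 521).
4^2 ≡ 16 (mod 521)
4^4 ≡ 256 (mod 521)
4^8 ≡ 411 (mod 521)
4^16 ≡ 117 (mod 521)
4^32 ≡ 143 (mod 521)
4^64 ≡ 130 (mod 521)
4^128 ≡ 228 (mod 521)
4^256 ≡ 405 (mod 521)
4^260 = 4^(256+4) ≡ 1 (mod 521).
Result is 1, so (4/521) = 1.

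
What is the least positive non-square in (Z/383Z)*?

(2/383) = +1, so 2 is a residue.
(3/383) = +1, so 3 is a residue.
(4/383) = +1, so 4 is a residue.
(5/383) = −1, so 5 is the smallest positive non-residue mod 383.

5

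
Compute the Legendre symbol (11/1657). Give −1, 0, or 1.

Reciprocity: 11 ≡ 3 and 1657 ≡ 1 (mod 4), so (11/1657) = +(1657/11).
Reduce top mod 11: now compute (7/11).
Reciprocity: 7 ≡ 3 and 11 ≡ 3 (mod 4), so (7/11) = −(11/7).
Reduce top mod 7: now compute (4/7).
Pull out 2^2: since 7 ≡ 7 (mod 8), (2/7) = +1, so (2/7)^2 = +1.
Reached (1/7) = 1. Collecting the sign flips along the way, the symbol is -1.

-1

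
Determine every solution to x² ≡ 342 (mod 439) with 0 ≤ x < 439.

Since 439 ≡ 3 (mod 4), a square root of 342 is 342^((439+1)/4) = 342^110 mod 439.
Repeated squaring: 342^2≡190, 342^4≡102, 342^8≡307, 342^16≡303, 342^32≡58, 342^64≡291 (mod 439).
342^110 = 342^(64+32+8+4+2) ≡ 100 (mod 439).
Check: 100² = 10000 ≡ 342 (mod 439). The two roots are 100 and 339.

100, 339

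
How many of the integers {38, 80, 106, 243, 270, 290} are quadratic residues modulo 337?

2

(38/337) = -1 → non-residue.
(80/337) = -1 → non-residue.
(106/337) = -1 → non-residue.
(243/337) = +1 → QR.
(270/337) = -1 → non-residue.
(290/337) = +1 → QR.
Total quadratic residues among the 6: 2.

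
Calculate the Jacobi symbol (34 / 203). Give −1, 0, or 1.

-1

Pull out 2: since 203 ≡ 3 (mod 8), (2/203) = -1.
Reciprocity: 17 ≡ 1 and 203 ≡ 3 (mod 4), so (17/203) = +(203/17).
Reduce top mod 17: now compute (16/17).
Pull out 2^4: since 17 ≡ 1 (mod 8), (2/17) = +1, so (2/17)^4 = +1.
Reached (1/17) = 1. Collecting the sign flips along the way, the symbol is -1.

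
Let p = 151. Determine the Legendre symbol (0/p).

0

Top reduces to 0: gcd > 1, so the symbol is 0.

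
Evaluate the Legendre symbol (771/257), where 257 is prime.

0

First reduce: 771 ≡ 0 (mod 257).
Top reduces to 0: gcd > 1, so the symbol is 0.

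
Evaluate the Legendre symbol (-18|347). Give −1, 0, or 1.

First reduce: -18 ≡ 329 (mod 347).
Reciprocity: 329 ≡ 1 and 347 ≡ 3 (mod 4), so (329/347) = +(347/329).
Reduce top mod 329: now compute (18/329).
Pull out 2: since 329 ≡ 1 (mod 8), (2/329) = +1.
Reciprocity: 9 ≡ 1 and 329 ≡ 1 (mod 4), so (9/329) = +(329/9).
Reduce top mod 9: now compute (5/9).
Reciprocity: 5 ≡ 1 and 9 ≡ 1 (mod 4), so (5/9) = +(9/5).
Reduce top mod 5: now compute (4/5).
Pull out 2^2: since 5 ≡ 5 (mod 8), (2/5) = -1, so (2/5)^2 = +1.
Reached (1/5) = 1. Collecting the sign flips along the way, the symbol is +1.

1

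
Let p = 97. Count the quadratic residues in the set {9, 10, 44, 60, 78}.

2

(9/97) = +1 → QR.
(10/97) = -1 → non-residue.
(44/97) = +1 → QR.
(60/97) = -1 → non-residue.
(78/97) = -1 → non-residue.
Total quadratic residues among the 5: 2.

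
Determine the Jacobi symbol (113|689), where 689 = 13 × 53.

1

Reciprocity: 113 ≡ 1 and 689 ≡ 1 (mod 4), so (113/689) = +(689/113).
Reduce top mod 113: now compute (11/113).
Reciprocity: 11 ≡ 3 and 113 ≡ 1 (mod 4), so (11/113) = +(113/11).
Reduce top mod 11: now compute (3/11).
Reciprocity: 3 ≡ 3 and 11 ≡ 3 (mod 4), so (3/11) = −(11/3).
Reduce top mod 3: now compute (2/3).
Pull out 2: since 3 ≡ 3 (mod 8), (2/3) = -1.
Reached (1/3) = 1. Collecting the sign flips along the way, the symbol is +1.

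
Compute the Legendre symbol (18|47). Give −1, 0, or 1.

1

Pull out 2: since 47 ≡ 7 (mod 8), (2/47) = +1.
Reciprocity: 9 ≡ 1 and 47 ≡ 3 (mod 4), so (9/47) = +(47/9).
Reduce top mod 9: now compute (2/9).
Pull out 2: since 9 ≡ 1 (mod 8), (2/9) = +1.
Reached (1/9) = 1. Collecting the sign flips along the way, the symbol is +1.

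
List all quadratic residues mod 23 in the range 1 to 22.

1 2 3 4 6 8 9 12 13 16 18

Square k = 1,…,11 (k and 23−k give the same square):
1²=1, 2²=4, 3²=9, 4²=16, 5²≡2, 6²≡13, 7²≡3, 8²≡18, 9²≡12, 10²≡8, 11²≡6 (mod 23).
So the quadratic residues mod 23 are {1, 2, 3, 4, 6, 8, 9, 12, 13, 16, 18}.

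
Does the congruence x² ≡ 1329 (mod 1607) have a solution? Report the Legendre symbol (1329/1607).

Reciprocity: 1329 ≡ 1 and 1607 ≡ 3 (mod 4), so (1329/1607) = +(1607/1329).
Reduce top mod 1329: now compute (278/1329).
Pull out 2: since 1329 ≡ 1 (mod 8), (2/1329) = +1.
Reciprocity: 139 ≡ 3 and 1329 ≡ 1 (mod 4), so (139/1329) = +(1329/139).
Reduce top mod 139: now compute (78/139).
Pull out 2: since 139 ≡ 3 (mod 8), (2/139) = -1.
Reciprocity: 39 ≡ 3 and 139 ≡ 3 (mod 4), so (39/139) = −(139/39).
Reduce top mod 39: now compute (22/39).
Pull out 2: since 39 ≡ 7 (mod 8), (2/39) = +1.
Reciprocity: 11 ≡ 3 and 39 ≡ 3 (mod 4), so (11/39) = −(39/11).
Reduce top mod 11: now compute (6/11).
Pull out 2: since 11 ≡ 3 (mod 8), (2/11) = -1.
Reciprocity: 3 ≡ 3 and 11 ≡ 3 (mod 4), so (3/11) = −(11/3).
Reduce top mod 3: now compute (2/3).
Pull out 2: since 3 ≡ 3 (mod 8), (2/3) = -1.
Reached (1/3) = 1. Collecting the sign flips along the way, the symbol is +1.

1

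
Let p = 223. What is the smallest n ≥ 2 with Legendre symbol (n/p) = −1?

3

(2/223) = +1, so 2 is a residue.
(3/223) = −1, so 3 is the smallest positive non-residue mod 223.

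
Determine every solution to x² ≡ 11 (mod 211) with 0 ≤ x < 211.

86, 125

Since 211 ≡ 3 (mod 4), a square root of 11 is 11^((211+1)/4) = 11^53 mod 211.
Repeated squaring: 11^2≡121, 11^4≡82, 11^8≡183, 11^16≡151, 11^32≡13 (mod 211).
11^53 = 11^(32+16+4+1) ≡ 125 (mod 211).
Check: 125² = 15625 ≡ 11 (mod 211). The two roots are 86 and 125.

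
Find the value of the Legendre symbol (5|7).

-1

Euler's criterion: (5/7) ≡ 5^3 (mod 7).
5^2 ≡ 4 (mod 7)
5^3 = 5^(2+1) ≡ 6 (mod 7).
Result is 6 ≡ −1, so (5/7) = −1.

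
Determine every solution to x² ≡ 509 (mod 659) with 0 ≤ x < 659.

Since 659 ≡ 3 (mod 4), a square root of 509 is 509^((659+1)/4) = 509^165 mod 659.
Repeated squaring: 509^2≡94, 509^4≡269, 509^8≡530, 509^16≡166, 509^32≡537, 509^64≡386, 509^128≡62 (mod 659).
509^165 = 509^(128+32+4+1) ≡ 117 (mod 659).
Check: 117² = 13689 ≡ 509 (mod 659). The two roots are 117 and 542.

117, 542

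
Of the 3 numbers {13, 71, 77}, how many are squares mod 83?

(13/83) = -1 → non-residue.
(71/83) = -1 → non-residue.
(77/83) = +1 → QR.
Total quadratic residues among the 3: 1.

1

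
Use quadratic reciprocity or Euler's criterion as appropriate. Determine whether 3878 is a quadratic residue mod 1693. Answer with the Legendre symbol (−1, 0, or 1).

First reduce: 3878 ≡ 492 (mod 1693).
Pull out 2^2: since 1693 ≡ 5 (mod 8), (2/1693) = -1, so (2/1693)^2 = +1.
Reciprocity: 123 ≡ 3 and 1693 ≡ 1 (mod 4), so (123/1693) = +(1693/123).
Reduce top mod 123: now compute (94/123).
Pull out 2: since 123 ≡ 3 (mod 8), (2/123) = -1.
Reciprocity: 47 ≡ 3 and 123 ≡ 3 (mod 4), so (47/123) = −(123/47).
Reduce top mod 47: now compute (29/47).
Reciprocity: 29 ≡ 1 and 47 ≡ 3 (mod 4), so (29/47) = +(47/29).
Reduce top mod 29: now compute (18/29).
Pull out 2: since 29 ≡ 5 (mod 8), (2/29) = -1.
Reciprocity: 9 ≡ 1 and 29 ≡ 1 (mod 4), so (9/29) = +(29/9).
Reduce top mod 9: now compute (2/9).
Pull out 2: since 9 ≡ 1 (mod 8), (2/9) = +1.
Reached (1/9) = 1. Collecting the sign flips along the way, the symbol is -1.

-1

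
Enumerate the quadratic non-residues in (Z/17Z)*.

Square k = 1,…,8 (k and 17−k give the same square):
1²=1, 2²=4, 3²=9, 4²=16, 5²≡8, 6²≡2, 7²≡15, 8²≡13 (mod 17).
The residues are {1, 2, 4, 8, 9, 13, 15, 16}; the non-residues are the remaining 8 nonzero classes.

3 5 6 7 10 11 12 14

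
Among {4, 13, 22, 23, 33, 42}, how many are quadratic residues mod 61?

(4/61) = +1 → QR.
(13/61) = +1 → QR.
(22/61) = +1 → QR.
(23/61) = -1 → non-residue.
(33/61) = -1 → non-residue.
(42/61) = +1 → QR.
Total quadratic residues among the 6: 4.

4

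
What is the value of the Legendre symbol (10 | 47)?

-1

Pull out 2: since 47 ≡ 7 (mod 8), (2/47) = +1.
Reciprocity: 5 ≡ 1 and 47 ≡ 3 (mod 4), so (5/47) = +(47/5).
Reduce top mod 5: now compute (2/5).
Pull out 2: since 5 ≡ 5 (mod 8), (2/5) = -1.
Reached (1/5) = 1. Collecting the sign flips along the way, the symbol is -1.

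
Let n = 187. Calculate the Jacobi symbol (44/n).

Pull out 2^2: since 187 ≡ 3 (mod 8), (2/187) = -1, so (2/187)^2 = +1.
Reciprocity: 11 ≡ 3 and 187 ≡ 3 (mod 4), so (11/187) = −(187/11).
Reduce top mod 11: now compute (0/11).
Top reduces to 0: gcd > 1, so the symbol is 0.

0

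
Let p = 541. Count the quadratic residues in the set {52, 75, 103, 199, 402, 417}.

(52/541) = -1 → non-residue.
(75/541) = +1 → QR.
(103/541) = +1 → QR.
(199/541) = -1 → non-residue.
(402/541) = +1 → QR.
(417/541) = +1 → QR.
Total quadratic residues among the 6: 4.

4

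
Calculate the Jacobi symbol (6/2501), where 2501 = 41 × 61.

1

Pull out 2: since 2501 ≡ 5 (mod 8), (2/2501) = -1.
Reciprocity: 3 ≡ 3 and 2501 ≡ 1 (mod 4), so (3/2501) = +(2501/3).
Reduce top mod 3: now compute (2/3).
Pull out 2: since 3 ≡ 3 (mod 8), (2/3) = -1.
Reached (1/3) = 1. Collecting the sign flips along the way, the symbol is +1.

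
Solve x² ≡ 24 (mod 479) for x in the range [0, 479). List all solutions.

98, 381

Since 479 ≡ 3 (mod 4), a square root of 24 is 24^((479+1)/4) = 24^120 mod 479.
Repeated squaring: 24^2≡97, 24^4≡308, 24^8≡22, 24^16≡5, 24^32≡25, 24^64≡146 (mod 479).
24^120 = 24^(64+32+16+8) ≡ 98 (mod 479).
Check: 98² = 9604 ≡ 24 (mod 479). The two roots are 98 and 381.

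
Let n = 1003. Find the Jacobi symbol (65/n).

1

Reciprocity: 65 ≡ 1 and 1003 ≡ 3 (mod 4), so (65/1003) = +(1003/65).
Reduce top mod 65: now compute (28/65).
Pull out 2^2: since 65 ≡ 1 (mod 8), (2/65) = +1, so (2/65)^2 = +1.
Reciprocity: 7 ≡ 3 and 65 ≡ 1 (mod 4), so (7/65) = +(65/7).
Reduce top mod 7: now compute (2/7).
Pull out 2: since 7 ≡ 7 (mod 8), (2/7) = +1.
Reached (1/7) = 1. Collecting the sign flips along the way, the symbol is +1.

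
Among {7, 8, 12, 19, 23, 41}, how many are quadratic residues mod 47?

(7/47) = +1 → QR.
(8/47) = +1 → QR.
(12/47) = +1 → QR.
(19/47) = -1 → non-residue.
(23/47) = -1 → non-residue.
(41/47) = -1 → non-residue.
Total quadratic residues among the 6: 3.

3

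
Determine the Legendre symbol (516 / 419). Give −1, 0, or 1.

First reduce: 516 ≡ 97 (mod 419).
Reciprocity: 97 ≡ 1 and 419 ≡ 3 (mod 4), so (97/419) = +(419/97).
Reduce top mod 97: now compute (31/97).
Reciprocity: 31 ≡ 3 and 97 ≡ 1 (mod 4), so (31/97) = +(97/31).
Reduce top mod 31: now compute (4/31).
Pull out 2^2: since 31 ≡ 7 (mod 8), (2/31) = +1, so (2/31)^2 = +1.
Reached (1/31) = 1. Collecting the sign flips along the way, the symbol is +1.

1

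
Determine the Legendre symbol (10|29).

Euler's criterion: (10/29) ≡ 10^14 (mod 29).
10^2 ≡ 13 (mod 29)
10^4 ≡ 24 (mod 29)
10^8 ≡ 25 (mod 29)
10^14 = 10^(8+4+2) ≡ 28 (mod 29).
Result is 28 ≡ −1, so (10/29) = −1.

-1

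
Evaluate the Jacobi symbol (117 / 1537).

Reciprocity: 117 ≡ 1 and 1537 ≡ 1 (mod 4), so (117/1537) = +(1537/117).
Reduce top mod 117: now compute (16/117).
Pull out 2^4: since 117 ≡ 5 (mod 8), (2/117) = -1, so (2/117)^4 = +1.
Reached (1/117) = 1. Collecting the sign flips along the way, the symbol is +1.

1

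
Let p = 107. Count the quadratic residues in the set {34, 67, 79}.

(34/107) = +1 → QR.
(67/107) = -1 → non-residue.
(79/107) = +1 → QR.
Total quadratic residues among the 3: 2.

2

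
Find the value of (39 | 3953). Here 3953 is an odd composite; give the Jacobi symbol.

Reciprocity: 39 ≡ 3 and 3953 ≡ 1 (mod 4), so (39/3953) = +(3953/39).
Reduce top mod 39: now compute (14/39).
Pull out 2: since 39 ≡ 7 (mod 8), (2/39) = +1.
Reciprocity: 7 ≡ 3 and 39 ≡ 3 (mod 4), so (7/39) = −(39/7).
Reduce top mod 7: now compute (4/7).
Pull out 2^2: since 7 ≡ 7 (mod 8), (2/7) = +1, so (2/7)^2 = +1.
Reached (1/7) = 1. Collecting the sign flips along the way, the symbol is -1.

-1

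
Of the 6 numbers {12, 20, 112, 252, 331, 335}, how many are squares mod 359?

3

(12/359) = +1 → QR.
(20/359) = +1 → QR.
(112/359) = -1 → non-residue.
(252/359) = -1 → non-residue.
(331/359) = +1 → QR.
(335/359) = -1 → non-residue.
Total quadratic residues among the 6: 3.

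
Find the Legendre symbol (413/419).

1

Reciprocity: 413 ≡ 1 and 419 ≡ 3 (mod 4), so (413/419) = +(419/413).
Reduce top mod 413: now compute (6/413).
Pull out 2: since 413 ≡ 5 (mod 8), (2/413) = -1.
Reciprocity: 3 ≡ 3 and 413 ≡ 1 (mod 4), so (3/413) = +(413/3).
Reduce top mod 3: now compute (2/3).
Pull out 2: since 3 ≡ 3 (mod 8), (2/3) = -1.
Reached (1/3) = 1. Collecting the sign flips along the way, the symbol is +1.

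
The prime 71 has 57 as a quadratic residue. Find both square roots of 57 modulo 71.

Since 71 ≡ 3 (mod 4), a square root of 57 is 57^((71+1)/4) = 57^18 mod 71.
Repeated squaring: 57^2≡54, 57^4≡5, 57^8≡25, 57^16≡57 (mod 71).
57^18 = 57^(16+2) ≡ 25 (mod 71).
Check: 25² = 625 ≡ 57 (mod 71). The two roots are 25 and 46.

25, 46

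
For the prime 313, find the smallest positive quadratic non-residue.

(2/313) = +1, so 2 is a residue.
(3/313) = +1, so 3 is a residue.
(4/313) = +1, so 4 is a residue.
(5/313) = −1, so 5 is the smallest positive non-residue mod 313.

5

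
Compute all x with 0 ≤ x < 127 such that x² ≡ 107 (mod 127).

Since 127 ≡ 3 (mod 4), a square root of 107 is 107^((127+1)/4) = 107^32 mod 127.
Repeated squaring: 107^2≡19, 107^4≡107, 107^8≡19, 107^16≡107, 107^32≡19 (mod 127).
107^32 = 107^(32) ≡ 19 (mod 127).
Check: 19² = 361 ≡ 107 (mod 127). The two roots are 19 and 108.

19, 108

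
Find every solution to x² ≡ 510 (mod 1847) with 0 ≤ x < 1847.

818, 1029

Since 1847 ≡ 3 (mod 4), a square root of 510 is 510^((1847+1)/4) = 510^462 mod 1847.
Repeated squaring: 510^2≡1520, 510^4≡1650, 510^8≡22, 510^16≡484, 510^32≡1534, 510^64≡78, 510^128≡543, 510^256≡1176 (mod 1847).
510^462 = 510^(256+128+64+8+4+2) ≡ 1029 (mod 1847).
Check: 1029² = 1058841 ≡ 510 (mod 1847). The two roots are 818 and 1029.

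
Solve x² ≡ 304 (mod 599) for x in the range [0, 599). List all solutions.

Since 599 ≡ 3 (mod 4), a square root of 304 is 304^((599+1)/4) = 304^150 mod 599.
Repeated squaring: 304^2≡170, 304^4≡148, 304^8≡340, 304^16≡592, 304^32≡49, 304^64≡5, 304^128≡25 (mod 599).
304^150 = 304^(128+16+4+2) ≡ 249 (mod 599).
Check: 249² = 62001 ≡ 304 (mod 599). The two roots are 249 and 350.

249, 350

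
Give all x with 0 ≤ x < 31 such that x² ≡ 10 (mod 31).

14, 17

Since 31 ≡ 3 (mod 4), a square root of 10 is 10^((31+1)/4) = 10^8 mod 31.
Repeated squaring: 10^2≡7, 10^4≡18, 10^8≡14 (mod 31).
10^8 = 10^(8) ≡ 14 (mod 31).
Check: 14² = 196 ≡ 10 (mod 31). The two roots are 14 and 17.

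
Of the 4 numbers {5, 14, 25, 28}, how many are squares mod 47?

(5/47) = -1 → non-residue.
(14/47) = +1 → QR.
(25/47) = +1 → QR.
(28/47) = +1 → QR.
Total quadratic residues among the 4: 3.

3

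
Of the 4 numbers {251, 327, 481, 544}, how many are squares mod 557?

(251/557) = -1 → non-residue.
(327/557) = -1 → non-residue.
(481/557) = +1 → QR.
(544/557) = -1 → non-residue.
Total quadratic residues among the 4: 1.

1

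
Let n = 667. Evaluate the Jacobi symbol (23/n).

0

Reciprocity: 23 ≡ 3 and 667 ≡ 3 (mod 4), so (23/667) = −(667/23).
Reduce top mod 23: now compute (0/23).
Top reduces to 0: gcd > 1, so the symbol is 0.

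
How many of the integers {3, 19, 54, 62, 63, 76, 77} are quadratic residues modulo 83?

3

(3/83) = +1 → QR.
(19/83) = -1 → non-residue.
(54/83) = -1 → non-residue.
(62/83) = -1 → non-residue.
(63/83) = +1 → QR.
(76/83) = -1 → non-residue.
(77/83) = +1 → QR.
Total quadratic residues among the 7: 3.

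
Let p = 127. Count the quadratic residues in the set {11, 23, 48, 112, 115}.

(11/127) = +1 → QR.
(23/127) = -1 → non-residue.
(48/127) = -1 → non-residue.
(112/127) = -1 → non-residue.
(115/127) = +1 → QR.
Total quadratic residues among the 5: 2.

2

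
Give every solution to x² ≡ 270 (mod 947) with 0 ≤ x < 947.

Since 947 ≡ 3 (mod 4), a square root of 270 is 270^((947+1)/4) = 270^237 mod 947.
Repeated squaring: 270^2≡928, 270^4≡361, 270^8≡582, 270^16≡645, 270^32≡292, 270^64≡34, 270^128≡209 (mod 947).
270^237 = 270^(128+64+32+8+4+1) ≡ 381 (mod 947).
Check: 381² = 145161 ≡ 270 (mod 947). The two roots are 381 and 566.

381, 566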